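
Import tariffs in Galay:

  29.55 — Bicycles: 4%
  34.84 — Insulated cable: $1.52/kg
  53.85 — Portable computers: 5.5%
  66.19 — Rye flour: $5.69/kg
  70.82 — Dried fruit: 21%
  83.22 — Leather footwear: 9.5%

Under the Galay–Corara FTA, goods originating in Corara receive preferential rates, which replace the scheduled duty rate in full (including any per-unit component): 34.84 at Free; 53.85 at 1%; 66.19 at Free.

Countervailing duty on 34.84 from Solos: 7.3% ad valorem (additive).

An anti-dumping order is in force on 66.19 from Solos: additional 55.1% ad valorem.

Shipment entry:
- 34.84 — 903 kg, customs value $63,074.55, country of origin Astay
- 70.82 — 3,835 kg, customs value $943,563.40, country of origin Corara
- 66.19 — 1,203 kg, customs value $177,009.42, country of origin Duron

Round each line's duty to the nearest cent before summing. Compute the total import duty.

Line 1 (34.84, Astay, 903 kg, $63,074.55):
Base rate for 34.84 is $1.52/kg.
34.84 has an FTA preferential rate, but origin Astay is not Corara; base rate stands.
The additional-duty order on 34.84 targets Solos, not Astay; it does not apply.
Duty = 903 × $1.52 = $1,372.56.
Line 2 (70.82, Corara, 3,835 kg, $943,563.40):
Base rate for 70.82 is 21%.
Origin Corara is the FTA partner but 70.82 is not on the preference list; base rate stands.
Duty = $943,563.40 × 21% = $198,148.31.
Line 3 (66.19, Duron, 1,203 kg, $177,009.42):
Base rate for 66.19 is $5.69/kg.
66.19 has an FTA preferential rate, but origin Duron is not Corara; base rate stands.
The additional-duty order on 66.19 targets Solos, not Duron; it does not apply.
Duty = 1,203 × $5.69 = $6,845.07.
Total = $1,372.56 + $198,148.31 + $6,845.07 = $206,365.94.

$206,365.94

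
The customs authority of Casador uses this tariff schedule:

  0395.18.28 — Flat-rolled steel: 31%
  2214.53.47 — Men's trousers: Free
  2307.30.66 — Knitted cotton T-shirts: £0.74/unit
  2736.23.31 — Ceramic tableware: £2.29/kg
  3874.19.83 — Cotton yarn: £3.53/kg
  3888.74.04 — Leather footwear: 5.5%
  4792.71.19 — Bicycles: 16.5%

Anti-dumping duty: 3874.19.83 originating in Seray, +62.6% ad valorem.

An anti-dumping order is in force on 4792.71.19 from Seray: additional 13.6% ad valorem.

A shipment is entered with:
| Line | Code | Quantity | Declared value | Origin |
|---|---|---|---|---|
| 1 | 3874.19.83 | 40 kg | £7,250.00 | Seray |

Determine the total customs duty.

Line 1 (3874.19.83, Seray, 40 kg, £7,250.00):
Base rate for 3874.19.83 is £3.53/kg.
Additional duty on 3874.19.83 from Seray: +62.6% ad valorem. Applied ad valorem rate = 62.6%.
Duty = £7,250.00 × 62.6% + 40 × £3.53 = £4,679.70.

£4,679.70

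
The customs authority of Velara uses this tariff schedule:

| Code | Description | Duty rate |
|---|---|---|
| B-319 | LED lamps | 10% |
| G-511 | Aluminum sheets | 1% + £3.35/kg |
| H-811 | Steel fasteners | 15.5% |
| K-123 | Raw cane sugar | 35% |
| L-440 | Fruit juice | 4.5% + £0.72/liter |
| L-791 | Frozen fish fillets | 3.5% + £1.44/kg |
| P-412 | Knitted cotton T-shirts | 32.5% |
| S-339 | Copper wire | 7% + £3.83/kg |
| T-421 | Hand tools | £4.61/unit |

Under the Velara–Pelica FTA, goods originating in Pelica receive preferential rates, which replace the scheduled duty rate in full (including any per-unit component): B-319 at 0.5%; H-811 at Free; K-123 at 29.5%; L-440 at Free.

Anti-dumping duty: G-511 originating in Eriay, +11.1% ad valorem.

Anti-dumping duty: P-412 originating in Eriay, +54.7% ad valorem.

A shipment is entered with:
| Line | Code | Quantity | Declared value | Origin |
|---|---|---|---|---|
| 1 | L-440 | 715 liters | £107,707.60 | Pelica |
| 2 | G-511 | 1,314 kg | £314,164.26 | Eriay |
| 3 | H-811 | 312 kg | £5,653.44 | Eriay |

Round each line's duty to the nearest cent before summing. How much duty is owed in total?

£43,292.06

Line 1 (L-440, Pelica, 715 liters, £107,707.60):
Base rate for L-440 is 4.5% + £0.72/liter.
Origin Pelica qualifies under the Velara–Pelica agreement and L-440 is covered: preferential rate Free applies instead.
Duty = £107,707.60 × 0% = £0.00.
Line 2 (G-511, Eriay, 1,314 kg, £314,164.26):
Base rate for G-511 is 1% + £3.35/kg.
Additional duty on G-511 from Eriay: +11.1%. Applied ad valorem rate: 1% + 11.1% = 12.1%.
Duty = £314,164.26 × 12.1% + 1,314 × £3.35 = £42,415.78.
Line 3 (H-811, Eriay, 312 kg, £5,653.44):
Base rate for H-811 is 15.5%.
H-811 has an FTA preferential rate, but origin Eriay is not Pelica; base rate stands.
Duty = £5,653.44 × 15.5% = £876.28.
Total = £0.00 + £42,415.78 + £876.28 = £43,292.06.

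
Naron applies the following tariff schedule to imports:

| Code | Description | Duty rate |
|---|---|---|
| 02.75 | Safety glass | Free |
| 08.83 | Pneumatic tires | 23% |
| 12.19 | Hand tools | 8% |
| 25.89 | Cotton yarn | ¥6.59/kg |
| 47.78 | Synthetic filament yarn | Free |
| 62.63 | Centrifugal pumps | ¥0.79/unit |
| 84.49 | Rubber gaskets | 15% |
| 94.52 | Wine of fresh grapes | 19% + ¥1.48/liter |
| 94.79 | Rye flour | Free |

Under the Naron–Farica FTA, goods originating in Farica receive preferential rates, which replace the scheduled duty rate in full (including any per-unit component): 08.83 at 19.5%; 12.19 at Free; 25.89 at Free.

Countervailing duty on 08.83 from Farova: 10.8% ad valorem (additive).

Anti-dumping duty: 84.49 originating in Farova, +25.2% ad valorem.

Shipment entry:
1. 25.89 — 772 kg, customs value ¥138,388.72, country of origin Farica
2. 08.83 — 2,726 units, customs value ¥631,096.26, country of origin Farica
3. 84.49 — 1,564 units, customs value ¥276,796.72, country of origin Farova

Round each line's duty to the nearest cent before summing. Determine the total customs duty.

Line 1 (25.89, Farica, 772 kg, ¥138,388.72):
Base rate for 25.89 is ¥6.59/kg.
Origin Farica qualifies under the Naron–Farica agreement and 25.89 is covered: preferential rate Free applies instead.
Duty = ¥138,388.72 × 0% = ¥0.00.
Line 2 (08.83, Farica, 2,726 units, ¥631,096.26):
Base rate for 08.83 is 23%.
Origin Farica qualifies under the Naron–Farica agreement and 08.83 is covered: preferential rate 19.5% applies instead.
The additional-duty order on 08.83 targets Farova, not Farica; it does not apply.
Duty = ¥631,096.26 × 19.5% = ¥123,063.77.
Line 3 (84.49, Farova, 1,564 units, ¥276,796.72):
Base rate for 84.49 is 15%.
Additional duty on 84.49 from Farova: +25.2%. Applied ad valorem rate: 15% + 25.2% = 40.2%.
Duty = ¥276,796.72 × 40.2% = ¥111,272.28.
Total = ¥0.00 + ¥123,063.77 + ¥111,272.28 = ¥234,336.05.

¥234,336.05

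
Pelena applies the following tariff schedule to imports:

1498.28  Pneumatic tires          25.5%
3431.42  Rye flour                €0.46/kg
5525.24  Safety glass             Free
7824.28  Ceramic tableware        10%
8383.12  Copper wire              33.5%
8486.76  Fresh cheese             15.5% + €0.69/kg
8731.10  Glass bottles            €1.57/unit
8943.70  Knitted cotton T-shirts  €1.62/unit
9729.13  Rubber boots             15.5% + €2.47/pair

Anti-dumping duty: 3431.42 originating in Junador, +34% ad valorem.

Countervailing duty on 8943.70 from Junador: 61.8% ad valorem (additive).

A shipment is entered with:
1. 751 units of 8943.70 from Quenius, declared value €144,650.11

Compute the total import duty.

€1,216.62

Line 1 (8943.70, Quenius, 751 units, €144,650.11):
Base rate for 8943.70 is €1.62/unit.
The additional-duty order on 8943.70 targets Junador, not Quenius; it does not apply.
Duty = 751 × €1.62 = €1,216.62.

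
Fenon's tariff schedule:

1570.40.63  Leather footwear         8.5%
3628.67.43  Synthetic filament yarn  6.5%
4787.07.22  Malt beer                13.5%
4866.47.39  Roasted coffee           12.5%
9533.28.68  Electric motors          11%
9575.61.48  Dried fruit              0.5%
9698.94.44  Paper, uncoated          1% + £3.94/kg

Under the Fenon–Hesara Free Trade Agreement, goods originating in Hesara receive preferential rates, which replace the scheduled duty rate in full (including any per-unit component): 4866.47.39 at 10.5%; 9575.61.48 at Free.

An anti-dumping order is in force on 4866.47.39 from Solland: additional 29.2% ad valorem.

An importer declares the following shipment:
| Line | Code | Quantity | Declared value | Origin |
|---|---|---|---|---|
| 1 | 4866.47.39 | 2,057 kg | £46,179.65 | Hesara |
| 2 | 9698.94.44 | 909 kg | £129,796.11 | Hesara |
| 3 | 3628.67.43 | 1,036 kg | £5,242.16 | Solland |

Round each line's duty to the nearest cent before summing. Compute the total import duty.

Line 1 (4866.47.39, Hesara, 2,057 kg, £46,179.65):
Base rate for 4866.47.39 is 12.5%.
Origin Hesara qualifies under the Fenon–Hesara agreement and 4866.47.39 is covered: preferential rate 10.5% applies instead.
The additional-duty order on 4866.47.39 targets Solland, not Hesara; it does not apply.
Duty = £46,179.65 × 10.5% = £4,848.86.
Line 2 (9698.94.44, Hesara, 909 kg, £129,796.11):
Base rate for 9698.94.44 is 1% + £3.94/kg.
Origin Hesara is the FTA partner but 9698.94.44 is not on the preference list; base rate stands.
Duty = £129,796.11 × 1% + 909 × £3.94 = £4,879.42.
Line 3 (3628.67.43, Solland, 1,036 kg, £5,242.16):
Base rate for 3628.67.43 is 6.5%.
Duty = £5,242.16 × 6.5% = £340.74.
Total = £4,848.86 + £4,879.42 + £340.74 = £10,069.02.

£10,069.02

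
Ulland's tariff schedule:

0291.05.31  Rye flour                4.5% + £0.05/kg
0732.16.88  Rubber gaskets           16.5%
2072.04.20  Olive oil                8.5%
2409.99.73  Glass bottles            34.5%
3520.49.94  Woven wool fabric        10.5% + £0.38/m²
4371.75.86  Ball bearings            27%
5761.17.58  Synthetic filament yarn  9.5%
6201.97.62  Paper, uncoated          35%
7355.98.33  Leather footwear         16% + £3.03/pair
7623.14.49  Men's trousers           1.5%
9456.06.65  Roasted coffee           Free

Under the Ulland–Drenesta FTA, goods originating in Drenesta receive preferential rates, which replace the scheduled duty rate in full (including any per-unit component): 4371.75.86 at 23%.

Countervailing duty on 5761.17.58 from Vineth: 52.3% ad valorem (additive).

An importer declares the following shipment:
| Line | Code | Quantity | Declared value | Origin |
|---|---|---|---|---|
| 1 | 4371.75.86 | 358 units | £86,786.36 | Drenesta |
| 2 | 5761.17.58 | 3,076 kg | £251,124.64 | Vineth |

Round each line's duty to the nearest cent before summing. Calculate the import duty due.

£175,155.89

Line 1 (4371.75.86, Drenesta, 358 units, £86,786.36):
Base rate for 4371.75.86 is 27%.
Origin Drenesta qualifies under the Ulland–Drenesta agreement and 4371.75.86 is covered: preferential rate 23% applies instead.
Duty = £86,786.36 × 23% = £19,960.86.
Line 2 (5761.17.58, Vineth, 3,076 kg, £251,124.64):
Base rate for 5761.17.58 is 9.5%.
Additional duty on 5761.17.58 from Vineth: +52.3%. Applied ad valorem rate: 9.5% + 52.3% = 61.8%.
Duty = £251,124.64 × 61.8% = £155,195.03.
Total = £19,960.86 + £155,195.03 = £175,155.89.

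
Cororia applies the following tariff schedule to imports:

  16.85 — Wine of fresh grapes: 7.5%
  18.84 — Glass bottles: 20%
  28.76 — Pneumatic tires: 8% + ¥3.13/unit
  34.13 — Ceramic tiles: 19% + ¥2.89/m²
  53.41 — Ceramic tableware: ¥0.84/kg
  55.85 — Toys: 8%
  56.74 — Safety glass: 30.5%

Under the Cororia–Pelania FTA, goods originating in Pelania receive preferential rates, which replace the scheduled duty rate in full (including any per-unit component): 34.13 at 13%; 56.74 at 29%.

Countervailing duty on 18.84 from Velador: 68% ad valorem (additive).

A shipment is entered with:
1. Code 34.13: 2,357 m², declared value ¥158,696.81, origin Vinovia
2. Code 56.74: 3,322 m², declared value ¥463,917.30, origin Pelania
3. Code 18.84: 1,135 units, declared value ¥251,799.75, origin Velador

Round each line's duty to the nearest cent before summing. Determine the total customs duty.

¥393,083.92

Line 1 (34.13, Vinovia, 2,357 m², ¥158,696.81):
Base rate for 34.13 is 19% + ¥2.89/m².
34.13 has an FTA preferential rate, but origin Vinovia is not Pelania; base rate stands.
Duty = ¥158,696.81 × 19% + 2,357 × ¥2.89 = ¥36,964.12.
Line 2 (56.74, Pelania, 3,322 m², ¥463,917.30):
Base rate for 56.74 is 30.5%.
Origin Pelania qualifies under the Cororia–Pelania agreement and 56.74 is covered: preferential rate 29% applies instead.
Duty = ¥463,917.30 × 29% = ¥134,536.02.
Line 3 (18.84, Velador, 1,135 units, ¥251,799.75):
Base rate for 18.84 is 20%.
Additional duty on 18.84 from Velador: +68%. Applied ad valorem rate: 20% + 68% = 88%.
Duty = ¥251,799.75 × 88% = ¥221,583.78.
Total = ¥36,964.12 + ¥134,536.02 + ¥221,583.78 = ¥393,083.92.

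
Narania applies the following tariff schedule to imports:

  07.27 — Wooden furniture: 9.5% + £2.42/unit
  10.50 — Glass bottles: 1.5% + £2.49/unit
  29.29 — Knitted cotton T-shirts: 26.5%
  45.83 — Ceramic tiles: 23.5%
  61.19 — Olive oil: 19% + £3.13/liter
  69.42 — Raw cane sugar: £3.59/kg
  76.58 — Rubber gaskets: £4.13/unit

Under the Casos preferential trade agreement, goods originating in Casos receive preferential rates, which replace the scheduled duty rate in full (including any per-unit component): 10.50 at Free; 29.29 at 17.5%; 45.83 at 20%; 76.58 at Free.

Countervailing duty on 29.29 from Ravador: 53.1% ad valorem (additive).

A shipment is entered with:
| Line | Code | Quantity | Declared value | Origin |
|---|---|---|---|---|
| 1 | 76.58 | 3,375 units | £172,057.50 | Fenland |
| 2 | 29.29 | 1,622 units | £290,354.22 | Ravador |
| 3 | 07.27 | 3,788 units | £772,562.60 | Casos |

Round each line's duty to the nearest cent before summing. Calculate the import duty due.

Line 1 (76.58, Fenland, 3,375 units, £172,057.50):
Base rate for 76.58 is £4.13/unit.
76.58 has an FTA preferential rate, but origin Fenland is not Casos; base rate stands.
Duty = 3,375 × £4.13 = £13,938.75.
Line 2 (29.29, Ravador, 1,622 units, £290,354.22):
Base rate for 29.29 is 26.5%.
29.29 has an FTA preferential rate, but origin Ravador is not Casos; base rate stands.
Additional duty on 29.29 from Ravador: +53.1%. Applied ad valorem rate: 26.5% + 53.1% = 79.6%.
Duty = £290,354.22 × 79.6% = £231,121.96.
Line 3 (07.27, Casos, 3,788 units, £772,562.60):
Base rate for 07.27 is 9.5% + £2.42/unit.
Origin Casos is the FTA partner but 07.27 is not on the preference list; base rate stands.
Duty = £772,562.60 × 9.5% + 3,788 × £2.42 = £82,560.41.
Total = £13,938.75 + £231,121.96 + £82,560.41 = £327,621.12.

£327,621.12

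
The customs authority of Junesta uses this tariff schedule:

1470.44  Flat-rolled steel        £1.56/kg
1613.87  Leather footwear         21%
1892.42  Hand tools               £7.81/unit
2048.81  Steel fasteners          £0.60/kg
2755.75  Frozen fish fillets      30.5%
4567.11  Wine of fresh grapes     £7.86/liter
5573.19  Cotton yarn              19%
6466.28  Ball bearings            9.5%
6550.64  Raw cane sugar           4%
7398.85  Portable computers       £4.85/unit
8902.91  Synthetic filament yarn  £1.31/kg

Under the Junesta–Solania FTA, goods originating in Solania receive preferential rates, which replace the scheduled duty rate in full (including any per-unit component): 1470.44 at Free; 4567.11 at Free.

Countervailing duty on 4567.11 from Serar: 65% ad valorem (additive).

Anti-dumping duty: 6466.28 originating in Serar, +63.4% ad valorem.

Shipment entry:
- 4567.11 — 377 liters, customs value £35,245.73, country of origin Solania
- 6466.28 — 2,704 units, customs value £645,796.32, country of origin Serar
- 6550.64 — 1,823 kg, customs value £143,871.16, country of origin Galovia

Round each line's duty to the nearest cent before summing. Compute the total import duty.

£476,540.37

Line 1 (4567.11, Solania, 377 liters, £35,245.73):
Base rate for 4567.11 is £7.86/liter.
Origin Solania qualifies under the Junesta–Solania agreement and 4567.11 is covered: preferential rate Free applies instead.
The additional-duty order on 4567.11 targets Serar, not Solania; it does not apply.
Duty = £35,245.73 × 0% = £0.00.
Line 2 (6466.28, Serar, 2,704 units, £645,796.32):
Base rate for 6466.28 is 9.5%.
Additional duty on 6466.28 from Serar: +63.4%. Applied ad valorem rate: 9.5% + 63.4% = 72.9%.
Duty = £645,796.32 × 72.9% = £470,785.52.
Line 3 (6550.64, Galovia, 1,823 kg, £143,871.16):
Base rate for 6550.64 is 4%.
Duty = £143,871.16 × 4% = £5,754.85.
Total = £0.00 + £470,785.52 + £5,754.85 = £476,540.37.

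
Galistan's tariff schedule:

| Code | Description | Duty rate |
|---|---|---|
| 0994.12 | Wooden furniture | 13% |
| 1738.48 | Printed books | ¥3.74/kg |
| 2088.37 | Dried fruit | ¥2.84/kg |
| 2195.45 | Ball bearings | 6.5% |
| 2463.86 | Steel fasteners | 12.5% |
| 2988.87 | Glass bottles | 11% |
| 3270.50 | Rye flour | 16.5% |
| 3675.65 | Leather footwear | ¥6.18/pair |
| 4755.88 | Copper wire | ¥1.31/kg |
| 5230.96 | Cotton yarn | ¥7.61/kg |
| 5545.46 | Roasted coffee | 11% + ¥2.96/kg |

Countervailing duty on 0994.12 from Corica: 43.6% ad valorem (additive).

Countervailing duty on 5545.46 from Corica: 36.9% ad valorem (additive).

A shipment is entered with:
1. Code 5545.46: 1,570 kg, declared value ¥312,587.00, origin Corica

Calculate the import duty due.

¥154,376.37

Line 1 (5545.46, Corica, 1,570 kg, ¥312,587.00):
Base rate for 5545.46 is 11% + ¥2.96/kg.
Additional duty on 5545.46 from Corica: +36.9%. Applied ad valorem rate: 11% + 36.9% = 47.9%.
Duty = ¥312,587.00 × 47.9% + 1,570 × ¥2.96 = ¥154,376.37.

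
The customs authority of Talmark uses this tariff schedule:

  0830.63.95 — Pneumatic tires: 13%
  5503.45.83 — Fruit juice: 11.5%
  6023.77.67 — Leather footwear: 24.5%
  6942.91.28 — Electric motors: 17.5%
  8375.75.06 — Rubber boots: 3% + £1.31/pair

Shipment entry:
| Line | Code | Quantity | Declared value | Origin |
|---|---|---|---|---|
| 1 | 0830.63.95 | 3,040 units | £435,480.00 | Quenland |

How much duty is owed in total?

Line 1 (0830.63.95, Quenland, 3,040 units, £435,480.00):
Base rate for 0830.63.95 is 13%.
Duty = £435,480.00 × 13% = £56,612.40.

£56,612.40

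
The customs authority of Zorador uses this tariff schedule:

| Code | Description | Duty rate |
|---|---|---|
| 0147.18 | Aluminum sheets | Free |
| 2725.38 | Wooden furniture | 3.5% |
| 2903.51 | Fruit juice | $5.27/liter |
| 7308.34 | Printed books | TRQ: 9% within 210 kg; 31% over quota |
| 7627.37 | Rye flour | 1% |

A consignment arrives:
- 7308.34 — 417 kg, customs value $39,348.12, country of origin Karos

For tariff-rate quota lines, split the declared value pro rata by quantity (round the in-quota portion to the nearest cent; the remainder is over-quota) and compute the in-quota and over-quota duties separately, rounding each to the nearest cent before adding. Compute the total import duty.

Line 1 (7308.34, Karos, 417 kg, $39,348.12):
Code 7308.34 is under a tariff-rate quota (threshold 210 kg). In-quota: 210 kg at 9%; over-quota: 207 kg at 31%.
Pro-rata value split: in-quota = $39,348.12 × 210/417 = $19,815.60; over-quota = $39,348.12 − $19,815.60 = $19,532.52.
In-quota duty = $19,815.60 × 9% = $1,783.40. Over-quota duty = $19,532.52 × 31% = $6,055.08.
Line duty = $1,783.40 + $6,055.08 = $7,838.48.

$7,838.48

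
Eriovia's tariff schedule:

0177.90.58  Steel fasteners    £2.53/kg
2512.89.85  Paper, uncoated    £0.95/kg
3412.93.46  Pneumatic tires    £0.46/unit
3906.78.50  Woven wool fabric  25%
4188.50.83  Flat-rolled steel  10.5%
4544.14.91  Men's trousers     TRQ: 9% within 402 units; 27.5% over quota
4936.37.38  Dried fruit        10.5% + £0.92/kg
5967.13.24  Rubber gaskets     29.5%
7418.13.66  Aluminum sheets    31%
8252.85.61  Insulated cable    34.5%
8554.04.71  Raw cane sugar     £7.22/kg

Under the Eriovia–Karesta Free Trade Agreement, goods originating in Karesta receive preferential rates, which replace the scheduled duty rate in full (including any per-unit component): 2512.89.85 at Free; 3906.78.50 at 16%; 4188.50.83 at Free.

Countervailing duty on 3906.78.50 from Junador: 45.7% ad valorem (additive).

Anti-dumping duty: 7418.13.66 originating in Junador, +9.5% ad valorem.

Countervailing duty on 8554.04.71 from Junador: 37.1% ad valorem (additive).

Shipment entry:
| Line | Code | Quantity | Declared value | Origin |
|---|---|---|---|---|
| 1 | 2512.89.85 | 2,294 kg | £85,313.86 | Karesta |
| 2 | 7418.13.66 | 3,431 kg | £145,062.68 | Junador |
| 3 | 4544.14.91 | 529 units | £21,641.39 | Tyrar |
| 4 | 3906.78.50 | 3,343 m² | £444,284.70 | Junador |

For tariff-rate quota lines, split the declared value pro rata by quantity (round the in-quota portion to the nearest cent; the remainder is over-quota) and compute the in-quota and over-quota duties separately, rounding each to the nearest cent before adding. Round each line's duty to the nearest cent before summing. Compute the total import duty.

Line 1 (2512.89.85, Karesta, 2,294 kg, £85,313.86):
Base rate for 2512.89.85 is £0.95/kg.
Origin Karesta qualifies under the Eriovia–Karesta agreement and 2512.89.85 is covered: preferential rate Free applies instead.
Duty = £85,313.86 × 0% = £0.00.
Line 2 (7418.13.66, Junador, 3,431 kg, £145,062.68):
Base rate for 7418.13.66 is 31%.
Additional duty on 7418.13.66 from Junador: +9.5%. Applied ad valorem rate: 31% + 9.5% = 40.5%.
Duty = £145,062.68 × 40.5% = £58,750.39.
Line 3 (4544.14.91, Tyrar, 529 units, £21,641.39):
Code 4544.14.91 is under a tariff-rate quota (threshold 402 units). In-quota: 402 units at 9%; over-quota: 127 units at 27.5%.
Pro-rata value split: in-quota = £21,641.39 × 402/529 = £16,445.82; over-quota = £21,641.39 − £16,445.82 = £5,195.57.
In-quota duty = £16,445.82 × 9% = £1,480.12. Over-quota duty = £5,195.57 × 27.5% = £1,428.78.
Line duty = £1,480.12 + £1,428.78 = £2,908.90.
Line 4 (3906.78.50, Junador, 3,343 m², £444,284.70):
Base rate for 3906.78.50 is 25%.
3906.78.50 has an FTA preferential rate, but origin Junador is not Karesta; base rate stands.
Additional duty on 3906.78.50 from Junador: +45.7%. Applied ad valorem rate: 25% + 45.7% = 70.7%.
Duty = £444,284.70 × 70.7% = £314,109.28.
Total = £0.00 + £58,750.39 + £2,908.90 + £314,109.28 = £375,768.57.

£375,768.57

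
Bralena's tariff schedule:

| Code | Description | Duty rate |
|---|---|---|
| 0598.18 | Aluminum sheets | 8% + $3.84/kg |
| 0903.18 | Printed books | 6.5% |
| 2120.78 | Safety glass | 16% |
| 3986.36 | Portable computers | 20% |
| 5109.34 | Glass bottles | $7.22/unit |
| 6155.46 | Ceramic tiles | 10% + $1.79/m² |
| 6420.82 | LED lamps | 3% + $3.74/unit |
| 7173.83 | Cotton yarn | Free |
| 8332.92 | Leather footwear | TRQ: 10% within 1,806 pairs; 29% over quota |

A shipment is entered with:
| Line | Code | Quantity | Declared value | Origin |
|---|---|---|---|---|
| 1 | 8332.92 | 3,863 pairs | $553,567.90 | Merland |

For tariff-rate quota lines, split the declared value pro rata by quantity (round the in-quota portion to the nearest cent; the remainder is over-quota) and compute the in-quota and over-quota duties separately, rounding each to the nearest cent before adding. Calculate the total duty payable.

$111,362.73

Line 1 (8332.92, Merland, 3,863 pairs, $553,567.90):
Code 8332.92 is under a tariff-rate quota (threshold 1,806 pairs). In-quota: 1,806 pairs at 10%; over-quota: 2,057 pairs at 29%.
Pro-rata value split: in-quota = $553,567.90 × 1,806/3,863 = $258,799.80; over-quota = $553,567.90 − $258,799.80 = $294,768.10.
In-quota duty = $258,799.80 × 10% = $25,879.98. Over-quota duty = $294,768.10 × 29% = $85,482.75.
Line duty = $25,879.98 + $85,482.75 = $111,362.73.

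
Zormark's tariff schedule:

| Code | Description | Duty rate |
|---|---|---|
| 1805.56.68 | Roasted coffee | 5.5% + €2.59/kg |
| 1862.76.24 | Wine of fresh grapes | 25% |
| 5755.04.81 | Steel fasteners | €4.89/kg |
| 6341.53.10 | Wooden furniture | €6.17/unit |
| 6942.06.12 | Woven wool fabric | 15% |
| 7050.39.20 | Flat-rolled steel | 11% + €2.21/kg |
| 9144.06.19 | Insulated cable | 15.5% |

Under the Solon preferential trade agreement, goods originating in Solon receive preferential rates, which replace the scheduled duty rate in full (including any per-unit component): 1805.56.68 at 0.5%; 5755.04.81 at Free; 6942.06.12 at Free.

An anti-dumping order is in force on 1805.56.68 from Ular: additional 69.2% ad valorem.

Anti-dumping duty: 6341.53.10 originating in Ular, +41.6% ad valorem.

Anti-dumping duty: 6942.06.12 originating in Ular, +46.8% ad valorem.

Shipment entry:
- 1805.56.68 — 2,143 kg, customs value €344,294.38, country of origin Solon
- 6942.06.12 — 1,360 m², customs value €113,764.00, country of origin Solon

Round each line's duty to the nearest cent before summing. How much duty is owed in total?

€1,721.47

Line 1 (1805.56.68, Solon, 2,143 kg, €344,294.38):
Base rate for 1805.56.68 is 5.5% + €2.59/kg.
Origin Solon qualifies under the Zormark–Solon agreement and 1805.56.68 is covered: preferential rate 0.5% applies instead.
The additional-duty order on 1805.56.68 targets Ular, not Solon; it does not apply.
Duty = €344,294.38 × 0.5% = €1,721.47.
Line 2 (6942.06.12, Solon, 1,360 m², €113,764.00):
Base rate for 6942.06.12 is 15%.
Origin Solon qualifies under the Zormark–Solon agreement and 6942.06.12 is covered: preferential rate Free applies instead.
The additional-duty order on 6942.06.12 targets Ular, not Solon; it does not apply.
Duty = €113,764.00 × 0% = €0.00.
Total = €1,721.47 + €0.00 = €1,721.47.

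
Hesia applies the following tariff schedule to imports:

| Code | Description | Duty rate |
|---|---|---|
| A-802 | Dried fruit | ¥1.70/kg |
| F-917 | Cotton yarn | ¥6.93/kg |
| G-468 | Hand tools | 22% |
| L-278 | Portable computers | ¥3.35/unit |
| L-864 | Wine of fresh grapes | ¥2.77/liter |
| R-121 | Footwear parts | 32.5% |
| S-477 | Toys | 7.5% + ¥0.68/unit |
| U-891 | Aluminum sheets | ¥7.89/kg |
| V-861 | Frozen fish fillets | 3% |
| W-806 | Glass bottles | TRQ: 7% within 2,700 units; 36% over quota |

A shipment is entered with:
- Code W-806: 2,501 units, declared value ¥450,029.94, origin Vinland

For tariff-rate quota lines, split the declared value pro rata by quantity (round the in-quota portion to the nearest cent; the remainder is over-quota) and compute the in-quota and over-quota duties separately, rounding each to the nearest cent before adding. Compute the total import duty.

Line 1 (W-806, Vinland, 2,501 units, ¥450,029.94):
Code W-806 is under a tariff-rate quota (threshold 2,700 units). Quantity 2,501 units is within the quota, so the in-quota rate 7% applies to the full value.
Duty = ¥450,029.94 × 7% = ¥31,502.10.

¥31,502.10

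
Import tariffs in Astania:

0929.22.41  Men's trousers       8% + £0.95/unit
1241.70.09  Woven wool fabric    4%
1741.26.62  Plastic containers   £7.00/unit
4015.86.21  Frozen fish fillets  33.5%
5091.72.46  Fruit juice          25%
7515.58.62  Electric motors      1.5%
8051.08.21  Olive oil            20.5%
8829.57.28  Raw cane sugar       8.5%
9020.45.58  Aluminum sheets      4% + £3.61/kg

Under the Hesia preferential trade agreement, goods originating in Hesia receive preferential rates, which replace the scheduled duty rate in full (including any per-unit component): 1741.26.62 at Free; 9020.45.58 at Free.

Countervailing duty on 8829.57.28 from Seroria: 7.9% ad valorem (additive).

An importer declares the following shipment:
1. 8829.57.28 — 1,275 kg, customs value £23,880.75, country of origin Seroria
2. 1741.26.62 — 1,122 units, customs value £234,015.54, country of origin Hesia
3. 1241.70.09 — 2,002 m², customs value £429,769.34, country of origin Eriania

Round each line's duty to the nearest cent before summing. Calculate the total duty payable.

Line 1 (8829.57.28, Seroria, 1,275 kg, £23,880.75):
Base rate for 8829.57.28 is 8.5%.
Additional duty on 8829.57.28 from Seroria: +7.9%. Applied ad valorem rate: 8.5% + 7.9% = 16.4%.
Duty = £23,880.75 × 16.4% = £3,916.44.
Line 2 (1741.26.62, Hesia, 1,122 units, £234,015.54):
Base rate for 1741.26.62 is £7.00/unit.
Origin Hesia qualifies under the Astania–Hesia agreement and 1741.26.62 is covered: preferential rate Free applies instead.
Duty = £234,015.54 × 0% = £0.00.
Line 3 (1241.70.09, Eriania, 2,002 m², £429,769.34):
Base rate for 1241.70.09 is 4%.
Duty = £429,769.34 × 4% = £17,190.77.
Total = £3,916.44 + £0.00 + £17,190.77 = £21,107.21.

£21,107.21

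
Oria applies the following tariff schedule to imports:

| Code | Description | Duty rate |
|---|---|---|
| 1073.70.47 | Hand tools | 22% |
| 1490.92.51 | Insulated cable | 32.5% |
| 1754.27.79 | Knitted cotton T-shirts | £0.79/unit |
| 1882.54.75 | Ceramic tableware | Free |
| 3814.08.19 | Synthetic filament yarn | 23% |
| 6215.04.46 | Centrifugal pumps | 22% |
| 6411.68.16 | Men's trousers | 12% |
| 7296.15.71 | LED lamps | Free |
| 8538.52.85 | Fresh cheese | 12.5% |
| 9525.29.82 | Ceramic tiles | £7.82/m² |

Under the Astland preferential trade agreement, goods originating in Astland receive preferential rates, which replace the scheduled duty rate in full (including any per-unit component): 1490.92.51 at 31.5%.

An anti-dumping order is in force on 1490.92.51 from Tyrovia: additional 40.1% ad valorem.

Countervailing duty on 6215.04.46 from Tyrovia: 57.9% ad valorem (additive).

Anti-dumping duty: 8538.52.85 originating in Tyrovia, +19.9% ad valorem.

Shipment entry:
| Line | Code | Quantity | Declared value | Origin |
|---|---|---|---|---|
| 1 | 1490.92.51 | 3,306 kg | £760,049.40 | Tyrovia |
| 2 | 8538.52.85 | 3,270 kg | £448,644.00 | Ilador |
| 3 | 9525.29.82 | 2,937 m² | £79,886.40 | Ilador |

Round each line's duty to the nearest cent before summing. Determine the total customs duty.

£630,843.70

Line 1 (1490.92.51, Tyrovia, 3,306 kg, £760,049.40):
Base rate for 1490.92.51 is 32.5%.
1490.92.51 has an FTA preferential rate, but origin Tyrovia is not Astland; base rate stands.
Additional duty on 1490.92.51 from Tyrovia: +40.1%. Applied ad valorem rate: 32.5% + 40.1% = 72.6%.
Duty = £760,049.40 × 72.6% = £551,795.86.
Line 2 (8538.52.85, Ilador, 3,270 kg, £448,644.00):
Base rate for 8538.52.85 is 12.5%.
The additional-duty order on 8538.52.85 targets Tyrovia, not Ilador; it does not apply.
Duty = £448,644.00 × 12.5% = £56,080.50.
Line 3 (9525.29.82, Ilador, 2,937 m², £79,886.40):
Base rate for 9525.29.82 is £7.82/m².
Duty = 2,937 × £7.82 = £22,967.34.
Total = £551,795.86 + £56,080.50 + £22,967.34 = £630,843.70.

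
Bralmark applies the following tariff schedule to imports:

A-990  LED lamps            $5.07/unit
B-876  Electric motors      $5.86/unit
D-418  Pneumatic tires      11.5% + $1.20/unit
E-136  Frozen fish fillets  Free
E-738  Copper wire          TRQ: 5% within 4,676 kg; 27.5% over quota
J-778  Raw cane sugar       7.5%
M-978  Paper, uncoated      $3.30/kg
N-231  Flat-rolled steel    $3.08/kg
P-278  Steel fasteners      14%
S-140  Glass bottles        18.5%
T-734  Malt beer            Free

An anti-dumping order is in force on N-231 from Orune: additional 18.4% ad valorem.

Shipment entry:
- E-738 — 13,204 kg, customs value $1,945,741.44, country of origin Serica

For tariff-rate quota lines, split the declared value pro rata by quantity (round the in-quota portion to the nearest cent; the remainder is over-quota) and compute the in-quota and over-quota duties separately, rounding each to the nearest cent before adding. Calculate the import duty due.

$380,041.44

Line 1 (E-738, Serica, 13,204 kg, $1,945,741.44):
Code E-738 is under a tariff-rate quota (threshold 4,676 kg). In-quota: 4,676 kg at 5%; over-quota: 8,528 kg at 27.5%.
Pro-rata value split: in-quota = $1,945,741.44 × 4,676/13,204 = $689,055.36; over-quota = $1,945,741.44 − $689,055.36 = $1,256,686.08.
In-quota duty = $689,055.36 × 5% = $34,452.77. Over-quota duty = $1,256,686.08 × 27.5% = $345,588.67.
Line duty = $34,452.77 + $345,588.67 = $380,041.44.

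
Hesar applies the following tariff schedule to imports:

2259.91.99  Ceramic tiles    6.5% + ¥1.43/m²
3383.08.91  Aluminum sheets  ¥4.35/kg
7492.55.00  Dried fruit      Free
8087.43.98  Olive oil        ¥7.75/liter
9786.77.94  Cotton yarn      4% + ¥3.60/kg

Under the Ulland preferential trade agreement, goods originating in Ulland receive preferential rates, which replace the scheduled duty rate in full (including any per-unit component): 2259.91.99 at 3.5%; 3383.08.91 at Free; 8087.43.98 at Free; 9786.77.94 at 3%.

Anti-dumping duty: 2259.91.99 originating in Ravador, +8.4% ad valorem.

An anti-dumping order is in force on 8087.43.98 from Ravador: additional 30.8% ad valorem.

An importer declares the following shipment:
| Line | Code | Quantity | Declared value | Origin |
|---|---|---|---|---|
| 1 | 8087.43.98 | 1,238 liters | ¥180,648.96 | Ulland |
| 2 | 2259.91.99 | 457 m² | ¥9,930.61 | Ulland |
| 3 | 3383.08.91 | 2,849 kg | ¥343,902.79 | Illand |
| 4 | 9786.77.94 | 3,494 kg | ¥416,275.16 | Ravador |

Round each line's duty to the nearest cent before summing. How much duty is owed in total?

Line 1 (8087.43.98, Ulland, 1,238 liters, ¥180,648.96):
Base rate for 8087.43.98 is ¥7.75/liter.
Origin Ulland qualifies under the Hesar–Ulland agreement and 8087.43.98 is covered: preferential rate Free applies instead.
The additional-duty order on 8087.43.98 targets Ravador, not Ulland; it does not apply.
Duty = ¥180,648.96 × 0% = ¥0.00.
Line 2 (2259.91.99, Ulland, 457 m², ¥9,930.61):
Base rate for 2259.91.99 is 6.5% + ¥1.43/m².
Origin Ulland qualifies under the Hesar–Ulland agreement and 2259.91.99 is covered: preferential rate 3.5% applies instead.
The additional-duty order on 2259.91.99 targets Ravador, not Ulland; it does not apply.
Duty = ¥9,930.61 × 3.5% = ¥347.57.
Line 3 (3383.08.91, Illand, 2,849 kg, ¥343,902.79):
Base rate for 3383.08.91 is ¥4.35/kg.
3383.08.91 has an FTA preferential rate, but origin Illand is not Ulland; base rate stands.
Duty = 2,849 × ¥4.35 = ¥12,393.15.
Line 4 (9786.77.94, Ravador, 3,494 kg, ¥416,275.16):
Base rate for 9786.77.94 is 4% + ¥3.60/kg.
9786.77.94 has an FTA preferential rate, but origin Ravador is not Ulland; base rate stands.
Duty = ¥416,275.16 × 4% + 3,494 × ¥3.60 = ¥29,229.41.
Total = ¥0.00 + ¥347.57 + ¥12,393.15 + ¥29,229.41 = ¥41,970.13.

¥41,970.13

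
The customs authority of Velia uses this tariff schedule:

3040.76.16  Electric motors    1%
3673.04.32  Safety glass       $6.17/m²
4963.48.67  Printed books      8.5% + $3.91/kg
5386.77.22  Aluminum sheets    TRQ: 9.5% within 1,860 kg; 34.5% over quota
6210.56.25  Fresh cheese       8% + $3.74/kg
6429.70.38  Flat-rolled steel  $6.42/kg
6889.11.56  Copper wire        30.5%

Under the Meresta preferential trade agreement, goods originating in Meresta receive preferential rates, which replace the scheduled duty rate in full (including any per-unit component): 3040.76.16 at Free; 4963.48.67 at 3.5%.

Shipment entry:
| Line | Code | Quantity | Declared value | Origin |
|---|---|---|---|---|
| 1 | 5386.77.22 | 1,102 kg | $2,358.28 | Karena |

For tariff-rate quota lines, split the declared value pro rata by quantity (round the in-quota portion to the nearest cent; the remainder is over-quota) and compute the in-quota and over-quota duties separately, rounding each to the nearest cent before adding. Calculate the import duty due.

Line 1 (5386.77.22, Karena, 1,102 kg, $2,358.28):
Code 5386.77.22 is under a tariff-rate quota (threshold 1,860 kg). Quantity 1,102 kg is within the quota, so the in-quota rate 9.5% applies to the full value.
Duty = $2,358.28 × 9.5% = $224.04.

$224.04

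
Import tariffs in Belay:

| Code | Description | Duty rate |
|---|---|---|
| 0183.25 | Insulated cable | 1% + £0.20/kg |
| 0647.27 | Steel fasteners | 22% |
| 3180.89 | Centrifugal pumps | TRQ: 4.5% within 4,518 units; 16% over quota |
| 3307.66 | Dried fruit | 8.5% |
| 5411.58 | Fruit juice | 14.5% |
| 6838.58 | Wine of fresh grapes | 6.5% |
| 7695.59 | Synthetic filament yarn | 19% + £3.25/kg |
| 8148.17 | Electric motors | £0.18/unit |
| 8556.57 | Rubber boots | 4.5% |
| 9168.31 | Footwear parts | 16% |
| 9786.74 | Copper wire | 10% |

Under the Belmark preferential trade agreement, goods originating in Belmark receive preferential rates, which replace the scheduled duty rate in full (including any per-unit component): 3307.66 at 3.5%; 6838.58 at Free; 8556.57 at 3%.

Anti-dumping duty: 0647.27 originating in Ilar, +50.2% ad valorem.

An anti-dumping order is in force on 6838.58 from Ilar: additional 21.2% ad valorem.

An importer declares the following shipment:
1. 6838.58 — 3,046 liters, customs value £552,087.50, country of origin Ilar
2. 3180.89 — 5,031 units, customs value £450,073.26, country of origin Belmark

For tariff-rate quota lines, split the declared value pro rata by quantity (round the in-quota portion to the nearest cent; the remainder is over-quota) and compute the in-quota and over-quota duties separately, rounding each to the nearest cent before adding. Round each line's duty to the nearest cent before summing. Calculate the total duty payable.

Line 1 (6838.58, Ilar, 3,046 liters, £552,087.50):
Base rate for 6838.58 is 6.5%.
6838.58 has an FTA preferential rate, but origin Ilar is not Belmark; base rate stands.
Additional duty on 6838.58 from Ilar: +21.2%. Applied ad valorem rate: 6.5% + 21.2% = 27.7%.
Duty = £552,087.50 × 27.7% = £152,928.24.
Line 2 (3180.89, Belmark, 5,031 units, £450,073.26):
Code 3180.89 is under a tariff-rate quota (threshold 4,518 units). In-quota: 4,518 units at 4.5%; over-quota: 513 units at 16%.
Pro-rata value split: in-quota = £450,073.26 × 4,518/5,031 = £404,180.28; over-quota = £450,073.26 − £404,180.28 = £45,892.98.
In-quota duty = £404,180.28 × 4.5% = £18,188.11. Over-quota duty = £45,892.98 × 16% = £7,342.88.
Line duty = £18,188.11 + £7,342.88 = £25,530.99.
Total = £152,928.24 + £25,530.99 = £178,459.23.

£178,459.23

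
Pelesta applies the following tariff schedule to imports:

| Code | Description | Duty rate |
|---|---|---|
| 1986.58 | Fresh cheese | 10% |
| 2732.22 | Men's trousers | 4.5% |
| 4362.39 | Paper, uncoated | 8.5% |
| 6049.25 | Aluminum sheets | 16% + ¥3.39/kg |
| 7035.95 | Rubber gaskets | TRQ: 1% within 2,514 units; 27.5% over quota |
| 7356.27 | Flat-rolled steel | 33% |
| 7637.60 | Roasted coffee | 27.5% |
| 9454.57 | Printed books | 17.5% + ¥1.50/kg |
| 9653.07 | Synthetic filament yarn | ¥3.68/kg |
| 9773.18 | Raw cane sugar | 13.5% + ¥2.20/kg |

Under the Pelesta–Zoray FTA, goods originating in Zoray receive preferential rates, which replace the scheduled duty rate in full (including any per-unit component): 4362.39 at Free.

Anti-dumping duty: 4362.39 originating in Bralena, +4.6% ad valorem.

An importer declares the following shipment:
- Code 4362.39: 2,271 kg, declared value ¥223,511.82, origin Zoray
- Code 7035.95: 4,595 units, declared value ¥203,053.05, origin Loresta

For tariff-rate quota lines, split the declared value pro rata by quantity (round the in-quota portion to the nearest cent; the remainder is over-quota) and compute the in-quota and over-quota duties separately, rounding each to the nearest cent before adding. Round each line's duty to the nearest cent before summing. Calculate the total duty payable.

¥26,399.77

Line 1 (4362.39, Zoray, 2,271 kg, ¥223,511.82):
Base rate for 4362.39 is 8.5%.
Origin Zoray qualifies under the Pelesta–Zoray agreement and 4362.39 is covered: preferential rate Free applies instead.
The additional-duty order on 4362.39 targets Bralena, not Zoray; it does not apply.
Duty = ¥223,511.82 × 0% = ¥0.00.
Line 2 (7035.95, Loresta, 4,595 units, ¥203,053.05):
Code 7035.95 is under a tariff-rate quota (threshold 2,514 units). In-quota: 2,514 units at 1%; over-quota: 2,081 units at 27.5%.
Pro-rata value split: in-quota = ¥203,053.05 × 2,514/4,595 = ¥111,093.66; over-quota = ¥203,053.05 − ¥111,093.66 = ¥91,959.39.
In-quota duty = ¥111,093.66 × 1% = ¥1,110.94. Over-quota duty = ¥91,959.39 × 27.5% = ¥25,288.83.
Line duty = ¥1,110.94 + ¥25,288.83 = ¥26,399.77.
Total = ¥0.00 + ¥26,399.77 = ¥26,399.77.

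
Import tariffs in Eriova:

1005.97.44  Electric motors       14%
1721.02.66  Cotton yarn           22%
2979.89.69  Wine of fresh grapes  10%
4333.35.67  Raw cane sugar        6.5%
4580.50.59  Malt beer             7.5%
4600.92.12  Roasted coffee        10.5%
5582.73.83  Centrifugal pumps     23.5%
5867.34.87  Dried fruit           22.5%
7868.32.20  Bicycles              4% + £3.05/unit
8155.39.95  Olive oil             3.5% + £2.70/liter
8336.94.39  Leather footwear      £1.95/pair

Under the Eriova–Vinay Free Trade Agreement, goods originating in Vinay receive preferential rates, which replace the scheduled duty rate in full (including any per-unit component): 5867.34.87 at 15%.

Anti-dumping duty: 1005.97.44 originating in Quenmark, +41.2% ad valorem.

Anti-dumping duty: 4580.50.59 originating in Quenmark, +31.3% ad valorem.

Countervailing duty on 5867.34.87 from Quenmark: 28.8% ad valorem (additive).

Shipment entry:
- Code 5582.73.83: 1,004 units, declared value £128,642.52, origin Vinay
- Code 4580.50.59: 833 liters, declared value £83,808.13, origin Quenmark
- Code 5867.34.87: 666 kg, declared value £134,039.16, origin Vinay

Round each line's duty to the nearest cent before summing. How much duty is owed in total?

Line 1 (5582.73.83, Vinay, 1,004 units, £128,642.52):
Base rate for 5582.73.83 is 23.5%.
Origin Vinay is the FTA partner but 5582.73.83 is not on the preference list; base rate stands.
Duty = £128,642.52 × 23.5% = £30,230.99.
Line 2 (4580.50.59, Quenmark, 833 liters, £83,808.13):
Base rate for 4580.50.59 is 7.5%.
Additional duty on 4580.50.59 from Quenmark: +31.3%. Applied ad valorem rate: 7.5% + 31.3% = 38.8%.
Duty = £83,808.13 × 38.8% = £32,517.55.
Line 3 (5867.34.87, Vinay, 666 kg, £134,039.16):
Base rate for 5867.34.87 is 22.5%.
Origin Vinay qualifies under the Eriova–Vinay agreement and 5867.34.87 is covered: preferential rate 15% applies instead.
The additional-duty order on 5867.34.87 targets Quenmark, not Vinay; it does not apply.
Duty = £134,039.16 × 15% = £20,105.87.
Total = £30,230.99 + £32,517.55 + £20,105.87 = £82,854.41.

£82,854.41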